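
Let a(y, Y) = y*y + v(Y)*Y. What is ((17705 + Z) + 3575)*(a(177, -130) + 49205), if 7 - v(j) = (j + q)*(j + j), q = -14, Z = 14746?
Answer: 178214281424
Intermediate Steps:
v(j) = 7 - 2*j*(-14 + j) (v(j) = 7 - (j - 14)*(j + j) = 7 - (-14 + j)*2*j = 7 - 2*j*(-14 + j))
a(y, Y) = y² + Y*(7 - 2*Y² + 28*Y) (a(y, Y) = y*y + (7 - 2*Y² + 28*Y)*Y = y² + Y*(7 - 2*Y² + 28*Y))
((17705 + Z) + 3575)*(a(177, -130) + 49205) = ((17705 + 14746) + 3575)*((177² - 130*(7 - 2*(-130)² + 28*(-130))) + 49205) = (32451 + 3575)*((31329 - 130*(7 - 2*16900 - 3640)) + 49205) = 36026*((31329 - 130*(7 - 33800 - 3640)) + 49205) = 36026*((31329 - 130*(-37433)) + 49205) = 36026*((31329 + 4866290) + 49205) = 36026*(4897619 + 49205) = 36026*4946824 = 178214281424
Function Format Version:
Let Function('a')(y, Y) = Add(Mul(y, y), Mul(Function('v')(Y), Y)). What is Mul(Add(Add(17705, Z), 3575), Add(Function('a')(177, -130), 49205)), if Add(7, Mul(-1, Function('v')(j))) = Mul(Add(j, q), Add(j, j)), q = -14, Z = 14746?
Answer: 178214281424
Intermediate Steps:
Function('v')(j) = Add(7, Mul(-2, j, Add(-14, j))) (Function('v')(j) = Add(7, Mul(-1, Mul(Add(j, -14), Add(j, j)))) = Add(7, Mul(-1, Mul(Add(-14, j), Mul(2, j)))) = Add(7, Mul(-1, Mul(2, j, Add(-14, j)))) = Add(7, Mul(-2, j, Add(-14, j))))
Function('a')(y, Y) = Add(Pow(y, 2), Mul(Y, Add(7, Mul(-2, Pow(Y, 2)), Mul(28, Y)))) (Function('a')(y, Y) = Add(Mul(y, y), Mul(Add(7, Mul(-2, Pow(Y, 2)), Mul(28, Y)), Y)) = Add(Pow(y, 2), Mul(Y, Add(7, Mul(-2, Pow(Y, 2)), Mul(28, Y)))))
Mul(Add(Add(17705, Z), 3575), Add(Function('a')(177, -130), 49205)) = Mul(Add(Add(17705, 14746), 3575), Add(Add(Pow(177, 2), Mul(-130, Add(7, Mul(-2, Pow(-130, 2)), Mul(28, -130)))), 49205)) = Mul(Add(32451, 3575), Add(Add(31329, Mul(-130, Add(7, Mul(-2, 16900), -3640))), 49205)) = Mul(36026, Add(Add(31329, Mul(-130, Add(7, -33800, -3640))), 49205)) = Mul(36026, Add(Add(31329, Mul(-130, -37433)), 49205)) = Mul(36026, Add(Add(31329, 4866290), 49205)) = Mul(36026, Add(4897619, 49205)) = Mul(36026, 4946824) = 178214281424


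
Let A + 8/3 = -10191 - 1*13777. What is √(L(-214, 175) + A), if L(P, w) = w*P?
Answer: I*√552786/3 ≈ 247.83*I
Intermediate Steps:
L(P, w) = P*w
A = -71912/3 (A = -8/3 + (-10191 - 1*13777) = -8/3 + (-10191 - 13777) = -8/3 - 23968 = -71912/3 ≈ -23971.)
√(L(-214, 175) + A) = √(-214*175 - 71912/3) = √(-37450 - 71912/3) = √(-184262/3) = I*√552786/3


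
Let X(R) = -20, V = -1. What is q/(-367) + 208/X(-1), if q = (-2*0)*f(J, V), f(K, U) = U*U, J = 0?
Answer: -52/5 ≈ -10.400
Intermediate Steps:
f(K, U) = U²
q = 0 (q = -2*0*(-1)² = 0*1 = 0)
q/(-367) + 208/X(-1) = 0/(-367) + 208/(-20) = 0*(-1/367) + 208*(-1/20) = 0 - 52/5 = -52/5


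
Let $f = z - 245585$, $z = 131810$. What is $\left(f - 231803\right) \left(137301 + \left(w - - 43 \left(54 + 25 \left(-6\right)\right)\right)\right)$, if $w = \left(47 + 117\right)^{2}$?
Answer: $-55316324882$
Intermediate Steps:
$w = 26896$ ($w = 164^{2} = 26896$)
$f = -113775$ ($f = 131810 - 245585 = -113775$)
$\left(f - 231803\right) \left(137301 + \left(w - - 43 \left(54 + 25 \left(-6\right)\right)\right)\right) = \left(-113775 - 231803\right) \left(137301 + \left(26896 - - 43 \left(54 + 25 \left(-6\right)\right)\right)\right) = - 345578 \left(137301 + \left(26896 - - 43 \left(54 - 150\right)\right)\right) = - 345578 \left(137301 + \left(26896 - \left(-43\right) \left(-96\right)\right)\right) = - 345578 \left(137301 + \left(26896 - 4128\right)\right) = - 345578 \left(137301 + 22768\right) = \left(-345578\right) 160069 = -55316324882$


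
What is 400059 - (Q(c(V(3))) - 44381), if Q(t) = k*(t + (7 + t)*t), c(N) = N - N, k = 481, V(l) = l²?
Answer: 444440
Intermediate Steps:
c(N) = 0
Q(t) = 481*t + 481*t*(7 + t) (Q(t) = 481*(t + (7 + t)*t) = 481*(t + t*(7 + t)) = 481*t + 481*t*(7 + t))
400059 - (Q(c(V(3))) - 44381) = 400059 - (481*0*(8 + 0) - 44381) = 400059 - (481*0*8 - 44381) = 400059 - (0 - 44381) = 400059 - 1*(-44381) = 400059 + 44381 = 444440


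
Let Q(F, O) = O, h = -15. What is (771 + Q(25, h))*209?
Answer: 158004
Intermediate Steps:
(771 + Q(25, h))*209 = (771 - 15)*209 = 756*209 = 158004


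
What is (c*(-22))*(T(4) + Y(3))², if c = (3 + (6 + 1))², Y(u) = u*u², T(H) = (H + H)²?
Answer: -18218200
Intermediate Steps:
T(H) = 4*H² (T(H) = (2*H)² = 4*H²)
Y(u) = u³
c = 100 (c = (3 + 7)² = 10² = 100)
(c*(-22))*(T(4) + Y(3))² = (100*(-22))*(4*4² + 3³)² = -2200*(4*16 + 27)² = -2200*(64 + 27)² = -2200*91² = -2200*8281 = -18218200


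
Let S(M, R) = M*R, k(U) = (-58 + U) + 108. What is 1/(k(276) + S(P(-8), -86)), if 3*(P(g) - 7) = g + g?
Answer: 3/548 ≈ 0.0054745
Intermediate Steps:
P(g) = 7 + 2*g/3 (P(g) = 7 + (g + g)/3 = 7 + (2*g)/3 = 7 + 2*g/3)
k(U) = 50 + U
1/(k(276) + S(P(-8), -86)) = 1/((50 + 276) + (7 + (2/3)*(-8))*(-86)) = 1/(326 + (7 - 16/3)*(-86)) = 1/(326 + (5/3)*(-86)) = 1/(326 - 430/3) = 1/(548/3) = 3/548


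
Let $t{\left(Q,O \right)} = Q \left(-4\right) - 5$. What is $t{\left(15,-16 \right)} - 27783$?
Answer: $-27848$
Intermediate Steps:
$t{\left(Q,O \right)} = -5 - 4 Q$ ($t{\left(Q,O \right)} = - 4 Q - 5 = -5 - 4 Q$)
$t{\left(15,-16 \right)} - 27783 = \left(-5 - 60\right) - 27783 = -65 - 27783 = -27848$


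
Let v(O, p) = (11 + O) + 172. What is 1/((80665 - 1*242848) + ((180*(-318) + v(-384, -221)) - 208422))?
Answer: -1/428046 ≈ -2.3362e-6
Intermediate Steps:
v(O, p) = 183 + O
1/((80665 - 1*242848) + ((180*(-318) + v(-384, -221)) - 208422)) = 1/((80665 - 1*242848) + ((180*(-318) + (183 - 384)) - 208422)) = 1/((80665 - 242848) + ((-57240 - 201) - 208422)) = 1/(-162183 + (-57441 - 208422)) = 1/(-162183 - 265863) = 1/(-428046) = -1/428046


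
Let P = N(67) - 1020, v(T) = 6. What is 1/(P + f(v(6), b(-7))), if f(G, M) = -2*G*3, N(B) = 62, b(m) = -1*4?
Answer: -1/994 ≈ -0.0010060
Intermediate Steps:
b(m) = -4
P = -958 (P = 62 - 1020 = -958)
f(G, M) = -6*G
1/(P + f(v(6), b(-7))) = 1/(-958 - 6*6) = 1/(-958 - 36) = 1/(-994) = -1/994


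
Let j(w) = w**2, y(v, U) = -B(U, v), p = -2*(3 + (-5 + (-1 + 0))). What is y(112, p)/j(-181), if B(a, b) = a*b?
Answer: -672/32761 ≈ -0.020512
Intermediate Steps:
p = 6 (p = -2*(3 + (-5 - 1)) = -2*(3 - 6) = -2*(-3) = 6)
y(v, U) = -U*v
y(112, p)/j(-181) = (-1*6*112)/((-181)**2) = -672/32761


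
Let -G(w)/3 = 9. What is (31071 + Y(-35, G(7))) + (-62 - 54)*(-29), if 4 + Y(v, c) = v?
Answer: 34396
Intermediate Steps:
G(w) = -27 (G(w) = -3*9 = -27)
Y(v, c) = -4 + v
(31071 + Y(-35, G(7))) + (-62 - 54)*(-29) = (31071 + (-4 - 35)) + (-62 - 54)*(-29) = (31071 - 39) - 116*(-29) = 31032 + 3364 = 34396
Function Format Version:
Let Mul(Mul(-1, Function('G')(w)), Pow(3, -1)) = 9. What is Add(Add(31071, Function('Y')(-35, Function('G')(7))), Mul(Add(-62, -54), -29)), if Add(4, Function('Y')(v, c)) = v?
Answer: 34396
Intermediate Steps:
Function('G')(w) = -27 (Function('G')(w) = Mul(-3, 9) = -27)
Function('Y')(v, c) = Add(-4, v)
Add(Add(31071, Function('Y')(-35, Function('G')(7))), Mul(Add(-62, -54), -29)) = Add(Add(31071, Add(-4, -35)), Mul(Add(-62, -54), -29)) = Add(Add(31071, -39), Mul(-116, -29)) = Add(31032, 3364) = 34396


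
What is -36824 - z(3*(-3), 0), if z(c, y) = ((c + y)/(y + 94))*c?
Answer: -3461537/94 ≈ -36825.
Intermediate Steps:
z(c, y) = c*(c + y)/(94 + y) (z(c, y) = ((c + y)/(94 + y))*c = c*(c + y)/(94 + y))
-36824 - z(3*(-3), 0) = -36824 - 3*(-3)*(3*(-3) + 0)/(94 + 0) = -36824 - (-9)*(-9 + 0)/94 = -36824 - (-9)*(-9)/94 = -36824 - 1*81/94 = -36824 - 81/94 = -3461537/94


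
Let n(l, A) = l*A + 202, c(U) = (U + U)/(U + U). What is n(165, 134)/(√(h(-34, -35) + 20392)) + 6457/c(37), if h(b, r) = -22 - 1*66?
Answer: 6457 + 5578*√141/423 ≈ 6613.6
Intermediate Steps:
h(b, r) = -88 (h(b, r) = -22 - 66 = -88)
c(U) = 1 (c(U) = (2*U)/((2*U)) = (2*U)*(1/(2*U)) = 1)
n(l, A) = 202 + A*l (n(l, A) = A*l + 202 = 202 + A*l)
n(165, 134)/(√(h(-34, -35) + 20392)) + 6457/c(37) = (202 + 134*165)/(√(-88 + 20392)) + 6457/1 = (202 + 22110)/(√20304) + 6457*1 = 22312/((12*√141)) + 6457 = 22312*(√141/1692) + 6457 = 5578*√141/423 + 6457 = 6457 + 5578*√141/423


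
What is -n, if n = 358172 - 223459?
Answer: -134713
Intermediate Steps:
n = 134713
-n = -1*134713 = -134713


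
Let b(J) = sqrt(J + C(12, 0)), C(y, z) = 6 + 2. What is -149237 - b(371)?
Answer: -149237 - sqrt(379) ≈ -1.4926e+5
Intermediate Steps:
C(y, z) = 8
b(J) = sqrt(8 + J) (b(J) = sqrt(J + 8) = sqrt(8 + J))
-149237 - b(371) = -149237 - sqrt(8 + 371) = -149237 - sqrt(379)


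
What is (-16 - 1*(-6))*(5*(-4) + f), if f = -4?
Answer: 240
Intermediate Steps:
(-16 - 1*(-6))*(5*(-4) + f) = (-16 - 1*(-6))*(5*(-4) - 4) = (-16 + 6)*(-20 - 4) = -10*(-24) = 240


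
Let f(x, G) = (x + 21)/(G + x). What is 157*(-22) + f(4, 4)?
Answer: -27607/8 ≈ -3450.9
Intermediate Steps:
f(x, G) = (21 + x)/(G + x)
157*(-22) + f(4, 4) = 157*(-22) + (21 + 4)/(4 + 4) = -3454 + 25/8 = -27607/8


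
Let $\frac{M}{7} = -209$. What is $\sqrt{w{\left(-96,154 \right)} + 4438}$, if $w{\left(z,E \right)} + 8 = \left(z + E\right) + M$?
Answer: $55$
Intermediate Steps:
$M = -1463$ ($M = 7 \left(-209\right) = -1463$)
$w{\left(z,E \right)} = -1471 + E + z$ ($w{\left(z,E \right)} = -8 - \left(1463 - E - z\right) = -8 + \left(-1463 + E + z\right) = -1471 + E + z$)
$\sqrt{w{\left(-96,154 \right)} + 4438} = \sqrt{\left(-1471 + 154 - 96\right) + 4438} = \sqrt{-1413 + 4438} = \sqrt{3025} = 55$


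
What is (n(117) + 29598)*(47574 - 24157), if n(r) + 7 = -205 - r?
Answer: 685392173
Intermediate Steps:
n(r) = -212 - r (n(r) = -7 + (-205 - r) = -212 - r)
(n(117) + 29598)*(47574 - 24157) = ((-212 - 1*117) + 29598)*(47574 - 24157) = ((-212 - 117) + 29598)*23417 = (-329 + 29598)*23417 = 29269*23417 = 685392173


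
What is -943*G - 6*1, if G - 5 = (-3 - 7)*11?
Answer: 99009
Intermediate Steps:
G = -105 (G = 5 + (-3 - 7)*11 = 5 - 10*11 = 5 - 110 = -105)
-943*G - 6*1 = -943*(-105) - 6*1 = 99015 - 6 = 99009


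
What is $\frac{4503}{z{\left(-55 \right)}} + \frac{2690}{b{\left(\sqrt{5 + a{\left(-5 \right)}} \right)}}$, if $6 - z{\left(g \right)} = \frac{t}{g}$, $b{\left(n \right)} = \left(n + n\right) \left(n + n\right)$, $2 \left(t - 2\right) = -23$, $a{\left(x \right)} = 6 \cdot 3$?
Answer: $\frac{23647325}{29486} \approx 801.98$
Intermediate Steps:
$a{\left(x \right)} = 18$
$t = - \frac{19}{2}$ ($t = 2 + \frac{1}{2} \left(-23\right) = 2 - \frac{23}{2} = - \frac{19}{2} \approx -9.5$)
$b{\left(n \right)} = 4 n^{2}$ ($b{\left(n \right)} = 2 n 2 n = 4 n^{2}$)
$z{\left(g \right)} = 6 + \frac{19}{2 g}$ ($z{\left(g \right)} = 6 - - \frac{19}{2 g} = 6 + \frac{19}{2 g}$)
$\frac{4503}{z{\left(-55 \right)}} + \frac{2690}{b{\left(\sqrt{5 + a{\left(-5 \right)}} \right)}} = \frac{4503}{6 + \frac{19}{2 \left(-55\right)}} + \frac{2690}{4 \left(\sqrt{5 + 18}\right)^{2}} = \frac{4503}{6 + \frac{19}{2} \left(- \frac{1}{55}\right)} + \frac{2690}{4 \left(\sqrt{23}\right)^{2}} = \frac{4503}{6 - \frac{19}{110}} + \frac{2690}{4 \cdot 23} = \frac{4503}{\frac{641}{110}} + \frac{2690}{92} = 4503 \cdot \frac{110}{641} + 2690 \cdot \frac{1}{92} = \frac{495330}{641} + \frac{1345}{46} = \frac{23647325}{29486}$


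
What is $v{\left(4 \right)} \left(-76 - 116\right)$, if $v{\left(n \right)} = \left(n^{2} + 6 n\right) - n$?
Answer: $-6912$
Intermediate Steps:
$v{\left(n \right)} = n^{2} + 5 n$
$v{\left(4 \right)} \left(-76 - 116\right) = 4 \left(5 + 4\right) \left(-76 - 116\right) = 4 \cdot 9 \left(-192\right) = 36 \left(-192\right) = -6912$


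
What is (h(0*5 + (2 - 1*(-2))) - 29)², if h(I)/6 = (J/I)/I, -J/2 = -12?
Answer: 400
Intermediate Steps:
J = 24 (J = -2*(-12) = 24)
h(I) = 144/I² (h(I) = 6*((24/I)/I) = 6*(24/I²) = 144/I²)
(h(0*5 + (2 - 1*(-2))) - 29)² = (144/(0*5 + (2 - 1*(-2)))² - 29)² = (144/(0 + (2 + 2))² - 29)² = (144/(0 + 4)² - 29)² = (144/4² - 29)² = (144*(1/16) - 29)² = (9 - 29)² = (-20)² = 400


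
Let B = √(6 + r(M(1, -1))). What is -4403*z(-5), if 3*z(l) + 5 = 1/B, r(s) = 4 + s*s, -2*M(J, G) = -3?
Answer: 6919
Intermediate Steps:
M(J, G) = 3/2 (M(J, G) = -½*(-3) = 3/2)
r(s) = 4 + s²
B = 7/2 (B = √(6 + (4 + (3/2)²)) = √(6 + (4 + 9/4)) = √(6 + 25/4) = √(49/4) = 7/2 ≈ 3.5000)
z(l) = -11/7 (z(l) = -5/3 + 1/(3*(7/2)) = -5/3 + (⅓)*(2/7) = -5/3 + 2/21 = -11/7)
-4403*z(-5) = -4403*(-11/7) = 6919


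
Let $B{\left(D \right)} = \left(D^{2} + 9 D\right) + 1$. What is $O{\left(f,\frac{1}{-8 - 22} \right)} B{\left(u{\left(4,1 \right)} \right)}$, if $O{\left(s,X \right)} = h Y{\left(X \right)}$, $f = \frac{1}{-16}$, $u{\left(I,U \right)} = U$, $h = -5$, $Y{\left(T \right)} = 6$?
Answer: $-330$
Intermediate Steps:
$B{\left(D \right)} = 1 + D^{2} + 9 D$
$f = - \frac{1}{16} \approx -0.0625$
$O{\left(s,X \right)} = -30$ ($O{\left(s,X \right)} = \left(-5\right) 6 = -30$)
$O{\left(f,\frac{1}{-8 - 22} \right)} B{\left(u{\left(4,1 \right)} \right)} = - 30 \left(1 + 1^{2} + 9 \cdot 1\right) = - 30 \left(1 + 1 + 9\right) = \left(-30\right) 11 = -330$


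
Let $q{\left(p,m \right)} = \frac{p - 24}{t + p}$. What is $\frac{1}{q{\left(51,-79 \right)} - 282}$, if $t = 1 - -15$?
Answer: $- \frac{67}{18867} \approx -0.0035512$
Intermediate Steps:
$t = 16$ ($t = 1 + 15 = 16$)
$q{\left(p,m \right)} = \frac{-24 + p}{16 + p}$ ($q{\left(p,m \right)} = \frac{p - 24}{16 + p} = \frac{-24 + p}{16 + p}$)
$\frac{1}{q{\left(51,-79 \right)} - 282} = \frac{1}{\frac{-24 + 51}{16 + 51} - 282} = \frac{1}{\frac{1}{67} \cdot 27 - 282} = \frac{1}{\frac{27}{67} - 282} = \frac{1}{- \frac{18867}{67}} = - \frac{67}{18867}$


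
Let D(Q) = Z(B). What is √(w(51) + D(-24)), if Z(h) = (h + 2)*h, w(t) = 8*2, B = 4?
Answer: 2*√10 ≈ 6.3246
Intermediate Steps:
w(t) = 16
Z(h) = h*(2 + h) (Z(h) = (2 + h)*h = h*(2 + h))
D(Q) = 24 (D(Q) = 4*(2 + 4) = 4*6 = 24)
√(w(51) + D(-24)) = √(16 + 24) = √40 = 2*√10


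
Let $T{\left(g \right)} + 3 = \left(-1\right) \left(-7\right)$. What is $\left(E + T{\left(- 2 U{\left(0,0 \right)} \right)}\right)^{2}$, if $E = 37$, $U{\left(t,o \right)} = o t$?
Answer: $1681$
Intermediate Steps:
$T{\left(g \right)} = 4$ ($T{\left(g \right)} = -3 - -7 = -3 + 7 = 4$)
$\left(E + T{\left(- 2 U{\left(0,0 \right)} \right)}\right)^{2} = \left(37 + 4\right)^{2} = 41^{2} = 1681$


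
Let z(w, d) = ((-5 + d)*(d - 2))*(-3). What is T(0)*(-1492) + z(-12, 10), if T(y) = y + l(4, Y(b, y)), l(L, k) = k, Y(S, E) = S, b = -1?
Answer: 1372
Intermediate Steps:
z(w, d) = -3*(-5 + d)*(-2 + d) (z(w, d) = ((-5 + d)*(-2 + d))*(-3) = -3*(-5 + d)*(-2 + d))
T(y) = -1 + y (T(y) = y - 1 = -1 + y)
T(0)*(-1492) + z(-12, 10) = (-1 + 0)*(-1492) + (-30 - 3*10² + 21*10) = -1*(-1492) + (-30 - 3*100 + 210) = 1492 + (-30 - 300 + 210) = 1492 - 120 = 1372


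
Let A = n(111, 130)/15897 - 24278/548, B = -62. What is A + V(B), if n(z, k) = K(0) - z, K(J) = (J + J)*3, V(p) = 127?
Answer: 120059903/1451926 ≈ 82.690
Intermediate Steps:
K(J) = 6*J (K(J) = (2*J)*3 = 6*J)
n(z, k) = -z (n(z, k) = 6*0 - z = 0 - z = -z)
A = -64334699/1451926 (A = -1*111/15897 - 24278/548 = -111*1/15897 - 24278*1/548 = -37/5299 - 12139/274 = -64334699/1451926 ≈ -44.310)
A + V(B) = -64334699/1451926 + 127 = 120059903/1451926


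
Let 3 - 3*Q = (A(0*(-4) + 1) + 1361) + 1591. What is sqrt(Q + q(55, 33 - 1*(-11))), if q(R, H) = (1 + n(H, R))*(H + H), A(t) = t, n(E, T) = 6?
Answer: I*sqrt(3306)/3 ≈ 19.166*I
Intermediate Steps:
q(R, H) = 14*H (q(R, H) = (1 + 6)*(H + H) = 7*(2*H) = 14*H)
Q = -2950/3 (Q = 1 - (((0*(-4) + 1) + 1361) + 1591)/3 = 1 - (((0 + 1) + 1361) + 1591)/3 = 1 - ((1 + 1361) + 1591)/3 = 1 - (1362 + 1591)/3 = 1 - 1/3*2953 = 1 - 2953/3 = -2950/3 ≈ -983.33)
sqrt(Q + q(55, 33 - 1*(-11))) = sqrt(-2950/3 + 14*(33 - 1*(-11))) = sqrt(-2950/3 + 14*(33 + 11)) = sqrt(-2950/3 + 14*44) = sqrt(-2950/3 + 616) = sqrt(-1102/3) = I*sqrt(3306)/3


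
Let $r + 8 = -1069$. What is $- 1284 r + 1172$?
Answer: $1384040$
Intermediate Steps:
$r = -1077$ ($r = -8 - 1069 = -1077$)
$- 1284 r + 1172 = \left(-1284\right) \left(-1077\right) + 1172 = 1382868 + 1172 = 1384040$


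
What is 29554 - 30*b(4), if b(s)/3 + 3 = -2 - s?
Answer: 30364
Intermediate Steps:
b(s) = -15 - 3*s (b(s) = -9 + 3*(-2 - s) = -9 + (-6 - 3*s) = -15 - 3*s)
29554 - 30*b(4) = 29554 - 30*(-15 - 3*4) = 29554 - 30*(-15 - 12) = 29554 - 30*(-27) = 29554 - 1*(-810) = 29554 + 810 = 30364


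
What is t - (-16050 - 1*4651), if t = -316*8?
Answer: 18173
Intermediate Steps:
t = -2528
t - (-16050 - 1*4651) = -2528 - (-16050 - 1*4651) = -2528 - (-16050 - 4651) = -2528 - 1*(-20701) = -2528 + 20701 = 18173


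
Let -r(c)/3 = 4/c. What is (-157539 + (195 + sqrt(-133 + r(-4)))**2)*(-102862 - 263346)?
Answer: 43814589952 - 142821120*I*sqrt(130) ≈ 4.3815e+10 - 1.6284e+9*I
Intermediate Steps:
r(c) = -12/c
(-157539 + (195 + sqrt(-133 + r(-4)))**2)*(-102862 - 263346) = (-157539 + (195 + sqrt(-133 - 12/(-4)))**2)*(-102862 - 263346) = (-157539 + (195 + sqrt(-133 - 12*(-1/4)))**2)*(-366208) = (-157539 + (195 + sqrt(-133 + 3))**2)*(-366208) = (-157539 + (195 + sqrt(-130))**2)*(-366208) = (-157539 + (195 + I*sqrt(130))**2)*(-366208) = 57692042112 - 366208*(195 + I*sqrt(130))**2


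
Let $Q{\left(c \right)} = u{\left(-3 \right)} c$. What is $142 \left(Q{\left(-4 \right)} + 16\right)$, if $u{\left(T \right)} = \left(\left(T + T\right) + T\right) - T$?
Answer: $5680$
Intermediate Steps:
$u{\left(T \right)} = 2 T$ ($u{\left(T \right)} = \left(2 T + T\right) - T = 3 T - T = 2 T$)
$Q{\left(c \right)} = - 6 c$ ($Q{\left(c \right)} = 2 \left(-3\right) c = - 6 c$)
$142 \left(Q{\left(-4 \right)} + 16\right) = 142 \left(\left(-6\right) \left(-4\right) + 16\right) = 142 \left(24 + 16\right) = 142 \cdot 40 = 5680$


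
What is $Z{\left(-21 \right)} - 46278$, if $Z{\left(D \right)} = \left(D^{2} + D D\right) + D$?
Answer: $-45417$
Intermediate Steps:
$Z{\left(D \right)} = D + 2 D^{2}$ ($Z{\left(D \right)} = \left(D^{2} + D^{2}\right) + D = 2 D^{2} + D = D + 2 D^{2}$)
$Z{\left(-21 \right)} - 46278 = - 21 \left(1 + 2 \left(-21\right)\right) - 46278 = - 21 \left(1 - 42\right) - 46278 = \left(-21\right) \left(-41\right) - 46278 = 861 - 46278 = -45417$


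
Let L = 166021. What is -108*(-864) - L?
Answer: -72709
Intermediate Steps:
-108*(-864) - L = -108*(-864) - 1*166021 = 93312 - 166021 = -72709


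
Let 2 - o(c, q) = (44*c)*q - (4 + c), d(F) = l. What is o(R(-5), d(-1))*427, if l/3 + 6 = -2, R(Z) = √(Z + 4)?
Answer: 2562 + 451339*I ≈ 2562.0 + 4.5134e+5*I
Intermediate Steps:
R(Z) = √(4 + Z)
l = -24 (l = -18 + 3*(-2) = -18 - 6 = -24)
d(F) = -24
o(c, q) = 6 + c - 44*c*q (o(c, q) = 2 - ((44*c)*q - (4 + c)) = 2 - (44*c*q + (-4 - c)) = 2 - (-4 - c + 44*c*q) = 2 + (4 + c - 44*c*q) = 6 + c - 44*c*q)
o(R(-5), d(-1))*427 = (6 + √(4 - 5) - 44*√(4 - 5)*(-24))*427 = (6 + √(-1) - 44*√(-1)*(-24))*427 = (6 + I - 44*I*(-24))*427 = (6 + I + 1056*I)*427 = (6 + 1057*I)*427 = 2562 + 451339*I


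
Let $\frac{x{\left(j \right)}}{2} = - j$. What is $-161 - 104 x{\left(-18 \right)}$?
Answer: $-3905$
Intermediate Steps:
$x{\left(j \right)} = - 2 j$ ($x{\left(j \right)} = 2 \left(- j\right) = - 2 j$)
$-161 - 104 x{\left(-18 \right)} = -161 - 104 \left(\left(-2\right) \left(-18\right)\right) = -161 - 3744 = -3905$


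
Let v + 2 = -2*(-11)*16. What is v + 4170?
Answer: 4520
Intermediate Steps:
v = 350 (v = -2 - 2*(-11)*16 = -2 + 22*16 = -2 + 352 = 350)
v + 4170 = 350 + 4170 = 4520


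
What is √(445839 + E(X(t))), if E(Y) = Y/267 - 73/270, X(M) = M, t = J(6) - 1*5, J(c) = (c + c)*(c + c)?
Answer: √28605090878610/8010 ≈ 667.71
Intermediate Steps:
J(c) = 4*c² (J(c) = (2*c)*(2*c) = 4*c²)
t = 139 (t = 4*6² - 1*5 = 4*36 - 5 = 144 - 5 = 139)
E(Y) = -73/270 + Y/267 (E(Y) = Y*(1/267) - 73*1/270 = Y/267 - 73/270 = -73/270 + Y/267)
√(445839 + E(X(t))) = √(445839 + (-73/270 + (1/267)*139)) = √(445839 + (-73/270 + 139/267)) = √(445839 + 6013/24030) = √(10713517183/24030) = √28605090878610/8010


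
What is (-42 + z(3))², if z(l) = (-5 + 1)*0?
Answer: 1764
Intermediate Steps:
z(l) = 0 (z(l) = -4*0 = 0)
(-42 + z(3))² = (-42 + 0)² = (-42)² = 1764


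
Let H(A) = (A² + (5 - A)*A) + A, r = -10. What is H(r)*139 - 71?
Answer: -8411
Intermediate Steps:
H(A) = A + A² + A*(5 - A) (H(A) = (A² + A*(5 - A)) + A = A + A² + A*(5 - A))
H(r)*139 - 71 = (6*(-10))*139 - 71 = -60*139 - 71 = -8340 - 71 = -8411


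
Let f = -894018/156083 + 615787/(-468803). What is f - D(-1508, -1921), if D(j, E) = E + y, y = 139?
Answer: 129877590149743/73172178649 ≈ 1775.0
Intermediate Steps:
D(j, E) = 139 + E (D(j, E) = E + 139 = 139 + E)
f = -515232202775/73172178649 (f = -894018*1/156083 + 615787*(-1/468803) = -894018/156083 - 615787/468803 = -515232202775/73172178649 ≈ -7.0414)
f - D(-1508, -1921) = -515232202775/73172178649 - (139 - 1921) = -515232202775/73172178649 - 1*(-1782) = -515232202775/73172178649 + 1782 = 129877590149743/73172178649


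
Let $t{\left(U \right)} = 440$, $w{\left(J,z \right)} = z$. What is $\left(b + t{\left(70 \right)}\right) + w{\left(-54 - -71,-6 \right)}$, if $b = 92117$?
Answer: $92551$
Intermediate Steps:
$\left(b + t{\left(70 \right)}\right) + w{\left(-54 - -71,-6 \right)} = \left(92117 + 440\right) - 6 = 92557 - 6 = 92551$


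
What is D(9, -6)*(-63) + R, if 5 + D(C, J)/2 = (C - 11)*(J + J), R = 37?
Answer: -2357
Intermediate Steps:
D(C, J) = -10 + 4*J*(-11 + C) (D(C, J) = -10 + 2*((C - 11)*(J + J)) = -10 + 2*((-11 + C)*(2*J)) = -10 + 2*(2*J*(-11 + C)) = -10 + 4*J*(-11 + C))
D(9, -6)*(-63) + R = (-10 - 44*(-6) + 4*9*(-6))*(-63) + 37 = (-10 + 264 - 216)*(-63) + 37 = 38*(-63) + 37 = -2394 + 37 = -2357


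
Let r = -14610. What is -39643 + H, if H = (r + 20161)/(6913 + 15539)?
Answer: -890059085/22452 ≈ -39643.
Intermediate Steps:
H = 5551/22452 (H = (-14610 + 20161)/(6913 + 15539) = 5551/22452 ≈ 0.24724)
-39643 + H = -39643 + 5551/22452 = -890059085/22452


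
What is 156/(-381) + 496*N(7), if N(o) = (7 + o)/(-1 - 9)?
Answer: -441204/635 ≈ -694.81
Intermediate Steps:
N(o) = -7/10 - o/10 (N(o) = (7 + o)/(-10) = (7 + o)*(-⅒) = -7/10 - o/10)
156/(-381) + 496*N(7) = 156/(-381) + 496*(-7/10 - ⅒*7) = 156*(-1/381) + 496*(-7/10 - 7/10) = -52/127 + 496*(-7/5) = -52/127 - 3472/5 = -441204/635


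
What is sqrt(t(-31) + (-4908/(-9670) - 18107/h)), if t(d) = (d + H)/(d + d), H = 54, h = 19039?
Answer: I*sqrt(26530034428181421390)/5707321030 ≈ 0.90248*I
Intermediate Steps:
t(d) = (54 + d)/(2*d) (t(d) = (d + 54)/(d + d) = (54 + d)/((2*d)) = (54 + d)*(1/(2*d)) = (54 + d)/(2*d))
sqrt(t(-31) + (-4908/(-9670) - 18107/h)) = sqrt((1/2)*(54 - 31)/(-31) + (-4908/(-9670) - 18107/19039)) = sqrt((1/2)*(-1/31)*23 + (-4908*(-1/9670) - 18107*1/19039)) = sqrt(-23/62 + (2454/4835 - 18107/19039)) = sqrt(-23/62 - 40825639/92053565) = sqrt(-4648421613/5707321030) = I*sqrt(26530034428181421390)/5707321030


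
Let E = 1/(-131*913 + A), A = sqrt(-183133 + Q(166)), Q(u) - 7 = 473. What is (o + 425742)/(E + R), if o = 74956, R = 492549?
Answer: 3527889631736671528030/3470472241136911942969 + 500698*I*sqrt(182653)/3470472241136911942969 ≈ 1.0165 + 6.166e-14*I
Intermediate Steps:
Q(u) = 480 (Q(u) = 7 + 473 = 480)
A = I*sqrt(182653) (A = sqrt(-183133 + 480) = sqrt(-182653) = I*sqrt(182653) ≈ 427.38*I)
E = 1/(-119603 + I*sqrt(182653)) (E = 1/(-131*913 + I*sqrt(182653)) = 1/(-119603 + I*sqrt(182653)) ≈ -8.3609e-6 - 2.988e-8*I)
(o + 425742)/(E + R) = (74956 + 425742)/((-119603/14305060262 - I*sqrt(182653)/14305060262) + 492549) = 500698/(7045943126868235/14305060262 - I*sqrt(182653)/14305060262)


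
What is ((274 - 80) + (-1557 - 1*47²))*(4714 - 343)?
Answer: -15613212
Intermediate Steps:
((274 - 80) + (-1557 - 1*47²))*(4714 - 343) = (194 + (-1557 - 1*2209))*4371 = (194 + (-1557 - 2209))*4371 = (194 - 3766)*4371 = -3572*4371 = -15613212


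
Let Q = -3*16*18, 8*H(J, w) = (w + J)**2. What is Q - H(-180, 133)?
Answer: -9121/8 ≈ -1140.1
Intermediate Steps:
H(J, w) = (J + w)**2/8 (H(J, w) = (w + J)**2/8 = (J + w)**2/8)
Q = -864 (Q = -48*18 = -864)
Q - H(-180, 133) = -864 - (-180 + 133)**2/8 = -864 - (-47)**2/8 = -864 - 2209/8 = -9121/8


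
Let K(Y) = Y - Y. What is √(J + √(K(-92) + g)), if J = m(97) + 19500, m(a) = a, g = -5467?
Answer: √(19597 + I*√5467) ≈ 139.99 + 0.2641*I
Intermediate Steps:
J = 19597 (J = 97 + 19500 = 19597)
K(Y) = 0
√(J + √(K(-92) + g)) = √(19597 + √(0 - 5467)) = √(19597 + √(-5467)) = √(19597 + I*√5467)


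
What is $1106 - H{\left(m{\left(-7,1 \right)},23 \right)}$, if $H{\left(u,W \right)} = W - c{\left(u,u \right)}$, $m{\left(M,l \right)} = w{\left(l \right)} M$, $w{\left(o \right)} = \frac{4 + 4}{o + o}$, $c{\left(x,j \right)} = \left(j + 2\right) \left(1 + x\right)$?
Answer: $1785$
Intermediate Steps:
$c{\left(x,j \right)} = \left(1 + x\right) \left(2 + j\right)$ ($c{\left(x,j \right)} = \left(2 + j\right) \left(1 + x\right) = \left(1 + x\right) \left(2 + j\right)$)
$w{\left(o \right)} = \frac{4}{o}$ ($w{\left(o \right)} = \frac{8}{2 o} = 8 \frac{1}{2 o} = \frac{4}{o}$)
$m{\left(M,l \right)} = \frac{4 M}{l}$ ($m{\left(M,l \right)} = \frac{4}{l} M = \frac{4 M}{l}$)
$H{\left(u,W \right)} = -2 + W - u^{2} - 3 u$ ($H{\left(u,W \right)} = W - \left(2 + u + 2 u + u u\right) = W - \left(2 + u + 2 u + u^{2}\right) = W - \left(2 + u^{2} + 3 u\right) = -2 + W - u^{2} - 3 u$)
$1106 - H{\left(m{\left(-7,1 \right)},23 \right)} = 1106 - \left(-2 + 23 - \left(4 \left(-7\right) 1^{-1}\right)^{2} - 3 \cdot 4 \left(-7\right) 1^{-1}\right) = 1106 - \left(-2 + 23 - \left(4 \left(-7\right) 1\right)^{2} - 3 \cdot 4 \left(-7\right) 1\right) = 1106 - \left(-2 + 23 - \left(-28\right)^{2} - -84\right) = 1106 - \left(-2 + 23 - 784 + 84\right) = 1106 - -679 = 1106 + 679 = 1785$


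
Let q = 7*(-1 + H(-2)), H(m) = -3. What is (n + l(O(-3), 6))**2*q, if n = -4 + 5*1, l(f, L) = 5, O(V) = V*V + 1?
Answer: -1008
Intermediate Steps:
O(V) = 1 + V**2 (O(V) = V**2 + 1 = 1 + V**2)
n = 1 (n = -4 + 5 = 1)
q = -28 (q = 7*(-1 - 3) = 7*(-4) = -28)
(n + l(O(-3), 6))**2*q = (1 + 5)**2*(-28) = 6**2*(-28) = 36*(-28) = -1008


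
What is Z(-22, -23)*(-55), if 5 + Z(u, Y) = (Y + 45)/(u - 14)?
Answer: 5555/18 ≈ 308.61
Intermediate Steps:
Z(u, Y) = -5 + (45 + Y)/(-14 + u) (Z(u, Y) = -5 + (Y + 45)/(u - 14) = -5 + (45 + Y)/(-14 + u))
Z(-22, -23)*(-55) = ((115 - 23 - 5*(-22))/(-14 - 22))*(-55) = ((115 - 23 + 110)/(-36))*(-55) = -1/36*202*(-55) = -101/18*(-55) = 5555/18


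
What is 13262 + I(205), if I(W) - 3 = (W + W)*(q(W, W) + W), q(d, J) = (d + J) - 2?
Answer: 264595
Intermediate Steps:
q(d, J) = -2 + J + d (q(d, J) = (J + d) - 2 = -2 + J + d)
I(W) = 3 + 2*W*(-2 + 3*W) (I(W) = 3 + (W + W)*((-2 + W + W) + W) = 3 + (2*W)*((-2 + 2*W) + W) = 3 + (2*W)*(-2 + 3*W) = 3 + 2*W*(-2 + 3*W))
13262 + I(205) = 13262 + (3 - 4*205 + 6*205**2) = 13262 + (3 - 820 + 6*42025) = 13262 + (3 - 820 + 252150) = 13262 + 251333 = 264595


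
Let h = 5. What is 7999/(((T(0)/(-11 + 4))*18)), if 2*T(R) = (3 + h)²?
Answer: -55993/576 ≈ -97.210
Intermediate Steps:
T(R) = 32 (T(R) = (3 + 5)²/2 = (½)*8² = (½)*64 = 32)
7999/(((T(0)/(-11 + 4))*18)) = 7999/(((32/(-11 + 4))*18)) = 7999/(((32/(-7))*18)) = 7999/(((32*(-⅐))*18)) = 7999/((-32/7*18)) = 7999/(-576/7) = 7999*(-7/576) = -55993/576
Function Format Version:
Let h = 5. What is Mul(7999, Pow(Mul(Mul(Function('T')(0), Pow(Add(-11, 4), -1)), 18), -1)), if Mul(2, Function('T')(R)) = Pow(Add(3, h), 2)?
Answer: Rational(-55993, 576) ≈ -97.210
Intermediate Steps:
Function('T')(R) = 32 (Function('T')(R) = Mul(Rational(1, 2), Pow(Add(3, 5), 2)) = Mul(Rational(1, 2), Pow(8, 2)) = Mul(Rational(1, 2), 64) = 32)
Mul(7999, Pow(Mul(Mul(Function('T')(0), Pow(Add(-11, 4), -1)), 18), -1)) = Mul(7999, Pow(Mul(Mul(32, Pow(Add(-11, 4), -1)), 18), -1)) = Mul(7999, Pow(Mul(Mul(32, Pow(-7, -1)), 18), -1)) = Mul(7999, Pow(Mul(Mul(32, Rational(-1, 7)), 18), -1)) = Mul(7999, Pow(Mul(Rational(-32, 7), 18), -1)) = Mul(7999, Pow(Rational(-576, 7), -1)) = Mul(7999, Rational(-7, 576)) = Rational(-55993, 576)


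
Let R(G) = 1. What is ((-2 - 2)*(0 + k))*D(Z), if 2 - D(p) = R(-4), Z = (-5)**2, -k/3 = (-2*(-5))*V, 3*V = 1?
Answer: 40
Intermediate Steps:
V = 1/3 (V = (1/3)*1 = 1/3 ≈ 0.33333)
k = -10 (k = -3*(-2*(-5))/3 = -30/3 = -3*10/3 = -10)
Z = 25
D(p) = 1 (D(p) = 2 - 1*1 = 2 - 1 = 1)
((-2 - 2)*(0 + k))*D(Z) = ((-2 - 2)*(0 - 10))*1 = -4*(-10)*1 = 40*1 = 40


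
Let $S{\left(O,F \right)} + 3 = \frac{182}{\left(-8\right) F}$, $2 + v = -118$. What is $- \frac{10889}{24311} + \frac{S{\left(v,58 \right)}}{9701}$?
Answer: $- \frac{24526264605}{54715114552} \approx -0.44825$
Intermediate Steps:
$v = -120$ ($v = -2 - 118 = -120$)
$S{\left(O,F \right)} = -3 - \frac{91}{4 F}$ ($S{\left(O,F \right)} = -3 + \frac{182}{\left(-8\right) F} = -3 + 182 \left(- \frac{1}{8 F}\right) = -3 - \frac{91}{4 F}$)
$- \frac{10889}{24311} + \frac{S{\left(v,58 \right)}}{9701} = - \frac{10889}{24311} + \frac{-3 - \frac{91}{4 \cdot 58}}{9701} = \left(-10889\right) \frac{1}{24311} + \left(-3 - \frac{91}{232}\right) \frac{1}{9701} = - \frac{10889}{24311} + \left(-3 - \frac{91}{232}\right) \frac{1}{9701} = - \frac{10889}{24311} - \frac{787}{2250632} = - \frac{24526264605}{54715114552}$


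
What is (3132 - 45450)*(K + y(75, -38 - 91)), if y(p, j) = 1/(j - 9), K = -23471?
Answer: 22844659947/23 ≈ 9.9325e+8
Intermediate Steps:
y(p, j) = 1/(-9 + j)
(3132 - 45450)*(K + y(75, -38 - 91)) = (3132 - 45450)*(-23471 + 1/(-9 + (-38 - 91))) = -42318*(-23471 + 1/(-9 - 129)) = -42318*(-23471 + 1/(-138)) = -42318*(-23471 - 1/138) = -42318*(-3238999/138) = 22844659947/23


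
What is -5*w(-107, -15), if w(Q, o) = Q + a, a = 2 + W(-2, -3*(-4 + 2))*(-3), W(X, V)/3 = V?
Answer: 795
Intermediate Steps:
W(X, V) = 3*V
a = -52 (a = 2 + (3*(-3*(-4 + 2)))*(-3) = 2 + (3*(-3*(-2)))*(-3) = 2 + (3*6)*(-3) = 2 + 18*(-3) = 2 - 54 = -52)
w(Q, o) = -52 + Q (w(Q, o) = Q - 52 = -52 + Q)
-5*w(-107, -15) = -5*(-52 - 107) = -5*(-159) = 795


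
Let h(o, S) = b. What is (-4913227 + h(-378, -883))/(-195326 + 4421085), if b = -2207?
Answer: -4915434/4225759 ≈ -1.1632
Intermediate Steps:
h(o, S) = -2207
(-4913227 + h(-378, -883))/(-195326 + 4421085) = (-4913227 - 2207)/(-195326 + 4421085) = -4915434/4225759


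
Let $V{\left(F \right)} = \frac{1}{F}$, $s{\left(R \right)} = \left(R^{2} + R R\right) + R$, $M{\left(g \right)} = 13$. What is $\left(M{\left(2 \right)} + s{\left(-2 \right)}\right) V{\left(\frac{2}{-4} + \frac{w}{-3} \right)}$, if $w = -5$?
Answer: $\frac{114}{7} \approx 16.286$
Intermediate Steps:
$s{\left(R \right)} = R + 2 R^{2}$ ($s{\left(R \right)} = \left(R^{2} + R^{2}\right) + R = 2 R^{2} + R = R + 2 R^{2}$)
$\left(M{\left(2 \right)} + s{\left(-2 \right)}\right) V{\left(\frac{2}{-4} + \frac{w}{-3} \right)} = \frac{13 - 2 \left(1 + 2 \left(-2\right)\right)}{\frac{2}{-4} - \frac{5}{-3}} = \frac{13 - 2 \left(1 - 4\right)}{2 \left(- \frac{1}{4}\right) - - \frac{5}{3}} = \frac{13 - -6}{- \frac{1}{2} + \frac{5}{3}} = \frac{13 + 6}{\frac{7}{6}} = 19 \cdot \frac{6}{7} = \frac{114}{7}$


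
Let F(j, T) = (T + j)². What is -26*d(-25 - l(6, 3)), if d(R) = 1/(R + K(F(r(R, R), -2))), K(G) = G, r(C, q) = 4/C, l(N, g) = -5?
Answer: 650/379 ≈ 1.7150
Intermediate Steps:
d(R) = 1/(R + (-2 + 4/R)²)
-26*d(-25 - l(6, 3)) = -26*(-25 - 1*(-5))²/((-25 - 1*(-5))³ + 4*(-2 + (-25 - 1*(-5)))²) = -26*(-25 + 5)²/((-25 + 5)³ + 4*(-2 + (-25 + 5))²) = -26*(-20)²/((-20)³ + 4*(-2 - 20)²) = -10400/(-8000 + 4*(-22)²) = -10400/(-8000 + 4*484) = -10400/(-8000 + 1936) = -10400/(-6064) = -10400*(-1)/6064 = -26*(-25/379) = 650/379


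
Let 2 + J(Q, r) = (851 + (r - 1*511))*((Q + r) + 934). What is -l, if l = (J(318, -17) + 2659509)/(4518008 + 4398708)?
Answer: -764603/2229179 ≈ -0.34300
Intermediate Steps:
J(Q, r) = -2 + (340 + r)*(934 + Q + r) (J(Q, r) = -2 + (851 + (r - 1*511))*((Q + r) + 934) = -2 + (851 + (r - 511))*(934 + Q + r) = -2 + (851 + (-511 + r))*(934 + Q + r) = -2 + (340 + r)*(934 + Q + r))
l = 764603/2229179 (l = ((317558 + (-17)**2 + 340*318 + 1274*(-17) + 318*(-17)) + 2659509)/(4518008 + 4398708) = ((317558 + 289 + 108120 - 21658 - 5406) + 2659509)/8916716 = (398903 + 2659509)*(1/8916716) = 3058412*(1/8916716) = 764603/2229179 ≈ 0.34300)
-l = -1*764603/2229179 = -764603/2229179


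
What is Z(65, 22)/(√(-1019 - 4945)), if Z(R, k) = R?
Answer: -65*I*√1491/2982 ≈ -0.84167*I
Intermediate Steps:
Z(65, 22)/(√(-1019 - 4945)) = 65/(√(-1019 - 4945)) = 65/(√(-5964)) = 65/((2*I*√1491)) = 65*(-I*√1491/2982) = -65*I*√1491/2982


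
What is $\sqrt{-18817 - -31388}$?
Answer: $\sqrt{12571} \approx 112.12$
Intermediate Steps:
$\sqrt{-18817 - -31388} = \sqrt{-18817 + 31388} = \sqrt{12571}$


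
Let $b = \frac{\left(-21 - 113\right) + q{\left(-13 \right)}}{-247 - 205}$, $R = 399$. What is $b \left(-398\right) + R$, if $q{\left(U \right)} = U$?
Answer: $\frac{60921}{226} \approx 269.56$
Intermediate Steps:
$b = \frac{147}{452}$ ($b = \frac{\left(-21 - 113\right) - 13}{-247 - 205} = \frac{\left(-21 - 113\right) - 13}{-452} = \left(-134 - 13\right) \left(- \frac{1}{452}\right) = \left(-147\right) \left(- \frac{1}{452}\right) = \frac{147}{452} \approx 0.32522$)
$b \left(-398\right) + R = \frac{147}{452} \left(-398\right) + 399 = - \frac{29253}{226} + 399 = \frac{60921}{226}$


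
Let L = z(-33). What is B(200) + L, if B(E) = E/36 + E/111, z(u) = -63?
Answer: -18529/333 ≈ -55.643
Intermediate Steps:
B(E) = 49*E/1332 (B(E) = E*(1/36) + E*(1/111) = E/36 + E/111 = 49*E/1332)
L = -63
B(200) + L = (49/1332)*200 - 63 = 2450/333 - 63 = -18529/333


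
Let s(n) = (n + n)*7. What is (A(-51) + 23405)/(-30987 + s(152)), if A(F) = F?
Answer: -23354/28859 ≈ -0.80925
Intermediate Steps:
s(n) = 14*n (s(n) = (2*n)*7 = 14*n)
(A(-51) + 23405)/(-30987 + s(152)) = (-51 + 23405)/(-30987 + 14*152) = 23354/(-30987 + 2128) = 23354/(-28859) = 23354*(-1/28859) = -23354/28859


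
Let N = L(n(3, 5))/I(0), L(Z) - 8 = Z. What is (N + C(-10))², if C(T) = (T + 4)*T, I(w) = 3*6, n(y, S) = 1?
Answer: 14641/4 ≈ 3660.3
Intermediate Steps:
I(w) = 18
L(Z) = 8 + Z
C(T) = T*(4 + T) (C(T) = (4 + T)*T = T*(4 + T))
N = ½ (N = (8 + 1)/18 = 9*(1/18) = ½ ≈ 0.50000)
(N + C(-10))² = (½ - 10*(4 - 10))² = (½ - 10*(-6))² = (½ + 60)² = (121/2)² = 14641/4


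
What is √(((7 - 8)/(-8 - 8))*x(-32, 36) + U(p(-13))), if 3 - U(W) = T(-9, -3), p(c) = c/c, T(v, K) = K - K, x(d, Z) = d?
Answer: 1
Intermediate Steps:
T(v, K) = 0
p(c) = 1
U(W) = 3 (U(W) = 3 - 1*0 = 3 + 0 = 3)
√(((7 - 8)/(-8 - 8))*x(-32, 36) + U(p(-13))) = √(((7 - 8)/(-8 - 8))*(-32) + 3) = √(-1/(-16)*(-32) + 3) = √(-1*(-1/16)*(-32) + 3) = √((1/16)*(-32) + 3) = √(-2 + 3) = √1 = 1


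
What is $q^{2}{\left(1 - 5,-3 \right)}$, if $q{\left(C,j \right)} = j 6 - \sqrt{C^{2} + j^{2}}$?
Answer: $529$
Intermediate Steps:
$q{\left(C,j \right)} = - \sqrt{C^{2} + j^{2}} + 6 j$ ($q{\left(C,j \right)} = 6 j - \sqrt{C^{2} + j^{2}} = - \sqrt{C^{2} + j^{2}} + 6 j$)
$q^{2}{\left(1 - 5,-3 \right)} = \left(- \sqrt{\left(1 - 5\right)^{2} + \left(-3\right)^{2}} + 6 \left(-3\right)\right)^{2} = \left(- \sqrt{\left(1 - 5\right)^{2} + 9} - 18\right)^{2} = \left(- \sqrt{\left(-4\right)^{2} + 9} - 18\right)^{2} = \left(- \sqrt{16 + 9} - 18\right)^{2} = \left(- \sqrt{25} - 18\right)^{2} = \left(\left(-1\right) 5 - 18\right)^{2} = \left(-5 - 18\right)^{2} = \left(-23\right)^{2} = 529$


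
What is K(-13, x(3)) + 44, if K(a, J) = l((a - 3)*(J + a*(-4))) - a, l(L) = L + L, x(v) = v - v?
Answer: -1607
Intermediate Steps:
x(v) = 0
l(L) = 2*L
K(a, J) = -a + 2*(-3 + a)*(J - 4*a) (K(a, J) = 2*((a - 3)*(J + a*(-4))) - a = 2*((-3 + a)*(J - 4*a)) - a = 2*(-3 + a)*(J - 4*a) - a = -a + 2*(-3 + a)*(J - 4*a))
K(-13, x(3)) + 44 = (-8*(-13)² - 6*0 + 23*(-13) + 2*0*(-13)) + 44 = (-8*169 + 0 - 299 + 0) + 44 = (-1352 + 0 - 299 + 0) + 44 = -1651 + 44 = -1607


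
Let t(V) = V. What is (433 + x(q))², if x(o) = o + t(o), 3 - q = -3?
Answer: 198025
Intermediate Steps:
q = 6 (q = 3 - 1*(-3) = 3 + 3 = 6)
x(o) = 2*o (x(o) = o + o = 2*o)
(433 + x(q))² = (433 + 2*6)² = (433 + 12)² = 445² = 198025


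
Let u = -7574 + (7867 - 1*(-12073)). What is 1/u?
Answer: 1/12366 ≈ 8.0867e-5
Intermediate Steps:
u = 12366 (u = -7574 + (7867 + 12073) = -7574 + 19940 = 12366)
1/u = 1/12366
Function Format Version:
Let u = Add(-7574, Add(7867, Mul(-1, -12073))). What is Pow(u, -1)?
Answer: Rational(1, 12366) ≈ 8.0867e-5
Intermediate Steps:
u = 12366 (u = Add(-7574, Add(7867, 12073)) = Add(-7574, 19940) = 12366)
Pow(u, -1) = Pow(12366, -1) = Rational(1, 12366)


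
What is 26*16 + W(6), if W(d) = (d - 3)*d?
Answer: 434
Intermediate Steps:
W(d) = d*(-3 + d) (W(d) = (-3 + d)*d = d*(-3 + d))
26*16 + W(6) = 26*16 + 6*(-3 + 6) = 416 + 6*3 = 416 + 18 = 434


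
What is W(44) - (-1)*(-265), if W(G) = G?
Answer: -221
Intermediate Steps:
W(44) - (-1)*(-265) = 44 - (-1)*(-265) = 44 - 1*265 = 44 - 265 = -221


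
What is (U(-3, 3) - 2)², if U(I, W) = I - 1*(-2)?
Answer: 9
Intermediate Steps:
U(I, W) = 2 + I (U(I, W) = I + 2 = 2 + I)
(U(-3, 3) - 2)² = ((2 - 3) - 2)² = (-1 - 2)² = (-3)² = 9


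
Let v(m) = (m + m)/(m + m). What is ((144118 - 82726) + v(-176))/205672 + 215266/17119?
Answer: 45325175519/3520898968 ≈ 12.873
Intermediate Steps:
v(m) = 1 (v(m) = (2*m)/((2*m)) = (2*m)*(1/(2*m)) = 1)
((144118 - 82726) + v(-176))/205672 + 215266/17119 = ((144118 - 82726) + 1)/205672 + 215266/17119 = (61392 + 1)*(1/205672) + 215266*(1/17119) = 61393*(1/205672) + 215266/17119 = 61393/205672 + 215266/17119 = 45325175519/3520898968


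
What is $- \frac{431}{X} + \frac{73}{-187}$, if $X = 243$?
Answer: $- \frac{98336}{45441} \approx -2.164$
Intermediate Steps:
$- \frac{431}{X} + \frac{73}{-187} = - \frac{431}{243} + \frac{73}{-187} = \left(-431\right) \frac{1}{243} + 73 \left(- \frac{1}{187}\right) = - \frac{431}{243} - \frac{73}{187} = - \frac{98336}{45441}$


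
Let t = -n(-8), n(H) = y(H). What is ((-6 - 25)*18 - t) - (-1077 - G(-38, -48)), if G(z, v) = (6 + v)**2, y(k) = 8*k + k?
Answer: 2211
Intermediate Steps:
y(k) = 9*k
n(H) = 9*H
t = 72 (t = -9*(-8) = -1*(-72) = 72)
((-6 - 25)*18 - t) - (-1077 - G(-38, -48)) = ((-6 - 25)*18 - 1*72) - (-1077 - (6 - 48)**2) = (-31*18 - 72) - (-1077 - 1*(-42)**2) = (-558 - 72) - (-1077 - 1*1764) = -630 - (-1077 - 1764) = -630 - 1*(-2841) = -630 + 2841 = 2211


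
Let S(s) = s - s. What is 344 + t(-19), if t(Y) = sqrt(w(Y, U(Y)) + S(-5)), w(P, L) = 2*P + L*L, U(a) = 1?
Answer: 344 + I*sqrt(37) ≈ 344.0 + 6.0828*I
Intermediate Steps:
S(s) = 0
w(P, L) = L**2 + 2*P (w(P, L) = 2*P + L**2 = L**2 + 2*P)
t(Y) = sqrt(1 + 2*Y) (t(Y) = sqrt((1**2 + 2*Y) + 0) = sqrt((1 + 2*Y) + 0) = sqrt(1 + 2*Y))
344 + t(-19) = 344 + sqrt(1 + 2*(-19)) = 344 + sqrt(1 - 38) = 344 + sqrt(-37) = 344 + I*sqrt(37)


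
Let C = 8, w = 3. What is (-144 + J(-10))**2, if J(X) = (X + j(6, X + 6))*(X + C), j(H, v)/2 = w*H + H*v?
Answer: 10000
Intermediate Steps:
j(H, v) = 6*H + 2*H*v (j(H, v) = 2*(3*H + H*v) = 6*H + 2*H*v)
J(X) = (8 + X)*(108 + 13*X) (J(X) = (X + 2*6*(3 + (X + 6)))*(X + 8) = (X + 2*6*(3 + (6 + X)))*(8 + X) = (X + 2*6*(9 + X))*(8 + X) = (X + (108 + 12*X))*(8 + X) = (108 + 13*X)*(8 + X) = (8 + X)*(108 + 13*X))
(-144 + J(-10))**2 = (-144 + (864 + 13*(-10)**2 + 212*(-10)))**2 = (-144 + (864 + 13*100 - 2120))**2 = (-144 + (864 + 1300 - 2120))**2 = (-144 + 44)**2 = (-100)**2 = 10000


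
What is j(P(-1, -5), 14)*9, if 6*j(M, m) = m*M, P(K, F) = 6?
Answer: 126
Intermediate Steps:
j(M, m) = M*m/6 (j(M, m) = (m*M)/6 = (M*m)/6 = M*m/6)
j(P(-1, -5), 14)*9 = ((⅙)*6*14)*9 = 14*9 = 126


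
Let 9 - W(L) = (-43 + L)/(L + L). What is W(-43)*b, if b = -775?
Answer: -6200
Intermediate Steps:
W(L) = 9 - (-43 + L)/(2*L) (W(L) = 9 - (-43 + L)/(L + L) = 9 - (-43 + L)/(2*L))
W(-43)*b = ((½)*(43 + 17*(-43))/(-43))*(-775) = ((½)*(-1/43)*(43 - 731))*(-775) = ((½)*(-1/43)*(-688))*(-775) = 8*(-775) = -6200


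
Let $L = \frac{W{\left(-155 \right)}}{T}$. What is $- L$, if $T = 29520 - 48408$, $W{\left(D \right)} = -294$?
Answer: $- \frac{49}{3148} \approx -0.015565$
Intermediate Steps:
$T = -18888$
$L = \frac{49}{3148}$ ($L = - \frac{294}{-18888} = \left(-294\right) \left(- \frac{1}{18888}\right) = \frac{49}{3148} \approx 0.015565$)
$- L = \left(-1\right) \frac{49}{3148} = - \frac{49}{3148}$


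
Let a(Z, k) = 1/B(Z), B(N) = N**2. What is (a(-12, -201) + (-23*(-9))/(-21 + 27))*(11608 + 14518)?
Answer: 64910047/72 ≈ 9.0153e+5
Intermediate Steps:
a(Z, k) = Z**(-2) (a(Z, k) = 1/(Z**2) = Z**(-2))
(a(-12, -201) + (-23*(-9))/(-21 + 27))*(11608 + 14518) = ((-12)**(-2) + (-23*(-9))/(-21 + 27))*(11608 + 14518) = (1/144 + 207/6)*26126 = (1/144 + 207*(1/6))*26126 = (1/144 + 69/2)*26126 = (4969/144)*26126 = 64910047/72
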